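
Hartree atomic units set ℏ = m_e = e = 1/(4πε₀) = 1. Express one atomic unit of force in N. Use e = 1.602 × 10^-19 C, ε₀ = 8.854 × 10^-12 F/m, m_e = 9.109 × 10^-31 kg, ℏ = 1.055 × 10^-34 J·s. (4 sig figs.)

8.220 × 10^-8 N

From ℏ = m_e = e = 1/(4πε₀) = 1 the force scale is F_au = E_h/a₀ = m_e²e⁶/((4πε₀)³ℏ⁴).
E_h = 4.354 × 10^-18 J
a₀ = 5.297 × 10^-11 m
E_h/a₀ = 8.220 × 10^-8 N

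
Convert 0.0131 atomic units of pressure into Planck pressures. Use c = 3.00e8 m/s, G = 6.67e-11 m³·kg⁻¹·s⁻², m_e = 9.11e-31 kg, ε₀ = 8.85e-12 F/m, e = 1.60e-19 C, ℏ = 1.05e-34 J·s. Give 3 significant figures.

atomic unit of pressure: P_au = E_h/a₀³ = m_e⁴e¹⁰/((4πε₀)⁵ℏ⁸) = 3.01e13 Pa
Planck pressure: p_P = c⁷/(ℏG²) = 4.68e113 Pa
0.0131 × 3.01e13 / 4.68e113 = 8.43e-103

8.43e-103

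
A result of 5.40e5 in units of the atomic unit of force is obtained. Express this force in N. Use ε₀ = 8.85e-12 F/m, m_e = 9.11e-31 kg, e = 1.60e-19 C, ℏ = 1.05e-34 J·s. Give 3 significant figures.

One atomic unit of force: F_au = E_h/a₀ = m_e²e⁶/((4πε₀)³ℏ⁴) = 8.33e-8 N.
5.40e5 × 8.33e-8 N = 0.0450 N

0.0450 N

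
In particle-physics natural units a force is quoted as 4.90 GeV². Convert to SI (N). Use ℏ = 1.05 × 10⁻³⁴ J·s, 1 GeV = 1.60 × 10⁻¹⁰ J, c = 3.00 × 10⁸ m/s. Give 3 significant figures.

3.98 × 10⁶ N

Force is [E]/[L] = [E]²/(ℏc); restore (ℏc)⁻¹.
1 GeV² → 1/(ℏc) × (1 GeV in J)² = 8.13 × 10⁵ N.
Result: 4.90 × 8.13 × 10⁵ = 3.98 × 10⁶ N.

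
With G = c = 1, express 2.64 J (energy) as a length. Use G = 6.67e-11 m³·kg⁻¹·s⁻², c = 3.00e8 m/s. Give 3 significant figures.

2.17e-44 m

Energy → length via G/c⁴.
2.64 J × (G/c⁴) = 2.17e-44 m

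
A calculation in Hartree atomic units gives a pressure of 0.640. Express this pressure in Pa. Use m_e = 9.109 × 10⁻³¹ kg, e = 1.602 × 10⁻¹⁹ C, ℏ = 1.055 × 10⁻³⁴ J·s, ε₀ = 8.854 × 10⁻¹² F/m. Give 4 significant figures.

One atomic unit of pressure: P_au = E_h/a₀³ = m_e⁴e¹⁰/((4πε₀)⁵ℏ⁸) = 2.929 × 10¹³ Pa.
0.640 × 2.929 × 10¹³ Pa = 1.875 × 10¹³ Pa

1.875 × 10¹³ Pa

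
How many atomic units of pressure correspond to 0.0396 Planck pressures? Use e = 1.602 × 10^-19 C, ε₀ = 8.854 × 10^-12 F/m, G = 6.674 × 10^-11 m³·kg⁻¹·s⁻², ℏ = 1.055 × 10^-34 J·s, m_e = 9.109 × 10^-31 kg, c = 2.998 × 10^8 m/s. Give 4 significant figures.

Planck pressure: p_P = c⁷/(ℏG²) = 4.632 × 10^113 Pa
atomic unit of pressure: P_au = E_h/a₀³ = m_e⁴e¹⁰/((4πε₀)⁵ℏ⁸) = 2.929 × 10^13 Pa
0.0396 × 4.632 × 10^113 / 2.929 × 10^13 = 6.263 × 10^98

6.263 × 10^98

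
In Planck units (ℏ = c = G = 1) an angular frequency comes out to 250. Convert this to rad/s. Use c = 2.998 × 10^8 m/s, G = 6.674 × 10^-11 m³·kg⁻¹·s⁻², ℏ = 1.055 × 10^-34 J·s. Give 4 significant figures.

One Planck angular frequency: ω_P = √(c⁵/(ℏG)) = 1.855 × 10^43 rad/s.
250 × 1.855 × 10^43 rad/s = 4.637 × 10^45 rad/s

4.637 × 10^45 rad/s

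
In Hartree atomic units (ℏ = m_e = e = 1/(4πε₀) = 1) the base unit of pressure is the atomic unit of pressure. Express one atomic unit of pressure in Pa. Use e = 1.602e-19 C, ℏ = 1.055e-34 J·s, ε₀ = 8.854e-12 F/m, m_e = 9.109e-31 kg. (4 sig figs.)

2.929e13 Pa

P_au = E_h/a₀³ = m_e⁴e¹⁰/((4πε₀)⁵ℏ⁸)
E_h = 4.354e-18 J
a₀ = 5.297e-11 m
E_h/a₀³ = 2.929e13 Pa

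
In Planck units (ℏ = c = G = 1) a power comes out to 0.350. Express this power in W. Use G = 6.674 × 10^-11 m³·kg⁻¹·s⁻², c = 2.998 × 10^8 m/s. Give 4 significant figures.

One Planck power: P_P = c⁵/G = 3.629 × 10^52 W.
0.350 × 3.629 × 10^52 W = 1.270 × 10^52 W

1.270 × 10^52 W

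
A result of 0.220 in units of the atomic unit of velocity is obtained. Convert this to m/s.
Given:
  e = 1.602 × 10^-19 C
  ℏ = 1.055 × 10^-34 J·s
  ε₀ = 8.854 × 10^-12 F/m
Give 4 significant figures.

One atomic unit of velocity: v_au = e²/(4πε₀ℏ) = 2.186 × 10^6 m/s.
0.220 × 2.186 × 10^6 m/s = 4.810 × 10^5 m/s

4.810 × 10^5 m/s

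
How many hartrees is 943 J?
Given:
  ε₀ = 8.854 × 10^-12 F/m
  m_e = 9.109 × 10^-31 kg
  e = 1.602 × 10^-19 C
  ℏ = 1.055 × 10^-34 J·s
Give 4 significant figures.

hartree: E_h = m_e e⁴/(4πε₀ℏ)² = 4.354 × 10^-18 J.
943 / 4.354 × 10^-18 = 2.166 × 10^20

2.166 × 10^20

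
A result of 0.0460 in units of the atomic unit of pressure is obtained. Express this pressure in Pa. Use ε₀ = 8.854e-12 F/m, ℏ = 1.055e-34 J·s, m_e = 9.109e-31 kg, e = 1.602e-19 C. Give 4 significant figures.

1.347e12 Pa

One atomic unit of pressure: P_au = E_h/a₀³ = m_e⁴e¹⁰/((4πε₀)⁵ℏ⁸) = 2.929e13 Pa.
0.0460 × 2.929e13 Pa = 1.347e12 Pa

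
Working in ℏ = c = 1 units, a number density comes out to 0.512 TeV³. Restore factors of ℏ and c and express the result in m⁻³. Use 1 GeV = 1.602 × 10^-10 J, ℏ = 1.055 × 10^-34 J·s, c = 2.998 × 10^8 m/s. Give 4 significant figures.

Number density is [L]⁻³ = [E]³/(ℏc)³.
1 GeV³ → 1/(ℏc)³ × (1 GeV in J)³ = 1.299 × 10^47 m⁻³.
Convert the energy scale: 0.512 TeV³ = 5.12 × 10^8 GeV³.
Result: 5.12 × 10^8 × 1.299 × 10^47 = 6.653 × 10^55 m⁻³.

6.653 × 10^55 m⁻³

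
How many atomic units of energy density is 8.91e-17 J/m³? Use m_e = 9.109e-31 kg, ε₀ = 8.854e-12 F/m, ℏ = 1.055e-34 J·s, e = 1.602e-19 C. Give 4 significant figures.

3.042e-30

atomic unit of energy density: u_au = E_h/a₀³ = m_e⁴e¹⁰/((4πε₀)⁵ℏ⁸) = 2.929e13 J/m³.
8.91e-17 / 2.929e13 = 3.042e-30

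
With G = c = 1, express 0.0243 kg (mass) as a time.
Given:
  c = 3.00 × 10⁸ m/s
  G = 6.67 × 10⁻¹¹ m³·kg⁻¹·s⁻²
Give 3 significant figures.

6.00 × 10⁻³⁸ s

Mass → time via G/c³.
0.0243 kg × (G/c³) = 6.00 × 10⁻³⁸ s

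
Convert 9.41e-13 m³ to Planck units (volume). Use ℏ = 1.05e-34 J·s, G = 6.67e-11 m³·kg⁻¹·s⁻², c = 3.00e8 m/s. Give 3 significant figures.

Planck volume: V_P = (ℏG/c³)^(3/2) = 4.18e-105 m³.
9.41e-13 / 4.18e-105 = 2.25e92

2.25e92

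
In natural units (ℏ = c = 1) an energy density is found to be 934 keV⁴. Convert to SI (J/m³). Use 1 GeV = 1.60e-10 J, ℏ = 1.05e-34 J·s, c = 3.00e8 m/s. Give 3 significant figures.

[E]/[L]³ = [E]⁴/(ℏc)³; restore (ℏc)⁻³.
1 GeV⁴ → 1/(ℏc)³ × (1 GeV in J)⁴ = 2.10e37 J/m³.
Convert the energy scale: 934 keV⁴ = 9.34e-22 GeV⁴.
Result: 9.34e-22 × 2.10e37 = 1.96e16 J/m³.

1.96e16 J/m³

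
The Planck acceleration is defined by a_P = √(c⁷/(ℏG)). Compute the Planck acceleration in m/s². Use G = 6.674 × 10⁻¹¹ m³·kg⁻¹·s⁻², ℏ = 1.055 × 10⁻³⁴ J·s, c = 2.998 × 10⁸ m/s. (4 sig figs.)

a_P = √(c⁷/(ℏG))
  = √(3.092 × 10¹⁰³)
  = 5.560 × 10⁵¹ m/s²

5.560 × 10⁵¹ m/s²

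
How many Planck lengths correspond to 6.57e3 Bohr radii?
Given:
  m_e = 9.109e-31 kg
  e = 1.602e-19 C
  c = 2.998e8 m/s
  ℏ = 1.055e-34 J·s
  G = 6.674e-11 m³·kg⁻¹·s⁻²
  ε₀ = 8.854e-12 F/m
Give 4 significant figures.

Bohr radius: a₀ = 4πε₀ℏ²/(m_e e²) = 5.297e-11 m
Planck length: ℓ_P = √(ℏG/c³) = 1.616e-35 m
6.57e3 × 5.297e-11 / 1.616e-35 = 2.153e28

2.153e28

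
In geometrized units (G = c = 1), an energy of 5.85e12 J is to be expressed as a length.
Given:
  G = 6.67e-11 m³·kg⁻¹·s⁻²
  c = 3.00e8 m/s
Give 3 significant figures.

4.82e-32 m

Energy → length via G/c⁴.
5.85e12 J × (G/c⁴) = 4.82e-32 m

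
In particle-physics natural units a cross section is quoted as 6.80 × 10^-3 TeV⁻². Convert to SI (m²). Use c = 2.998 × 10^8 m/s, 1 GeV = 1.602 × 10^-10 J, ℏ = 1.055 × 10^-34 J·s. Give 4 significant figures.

Area is [L]² = [E]⁻²·(ℏc)²; restore (ℏc)².
1 GeV⁻² → (ℏc)² × (1 GeV in J)⁻² = 3.898 × 10^-32 m².
Convert the energy scale: 6.80 × 10^-3 TeV⁻² = 6.80 × 10^-9 GeV⁻².
Result: 6.80 × 10^-9 × 3.898 × 10^-32 = 2.651 × 10^-40 m².

2.651 × 10^-40 m²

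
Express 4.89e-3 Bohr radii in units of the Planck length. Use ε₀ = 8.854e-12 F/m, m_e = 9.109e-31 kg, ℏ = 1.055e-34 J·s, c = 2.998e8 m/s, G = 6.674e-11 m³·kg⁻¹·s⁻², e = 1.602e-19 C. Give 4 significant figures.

Bohr radius: a₀ = 4πε₀ℏ²/(m_e e²) = 5.297e-11 m
Planck length: ℓ_P = √(ℏG/c³) = 1.616e-35 m
4.89e-3 × 5.297e-11 / 1.616e-35 = 1.602e22

1.602e22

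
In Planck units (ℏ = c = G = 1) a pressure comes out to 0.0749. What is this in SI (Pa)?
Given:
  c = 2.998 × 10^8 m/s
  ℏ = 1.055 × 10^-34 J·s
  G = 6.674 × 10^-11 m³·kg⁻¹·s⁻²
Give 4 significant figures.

3.470 × 10^112 Pa

One Planck pressure: p_P = c⁷/(ℏG²) = 4.632 × 10^113 Pa.
0.0749 × 4.632 × 10^113 Pa = 3.470 × 10^112 Pa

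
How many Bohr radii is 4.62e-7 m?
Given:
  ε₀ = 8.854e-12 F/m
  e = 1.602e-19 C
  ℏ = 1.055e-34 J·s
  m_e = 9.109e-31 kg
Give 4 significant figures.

8.721e3

Bohr radius: a₀ = 4πε₀ℏ²/(m_e e²) = 5.297e-11 m.
4.62e-7 / 5.297e-11 = 8.721e3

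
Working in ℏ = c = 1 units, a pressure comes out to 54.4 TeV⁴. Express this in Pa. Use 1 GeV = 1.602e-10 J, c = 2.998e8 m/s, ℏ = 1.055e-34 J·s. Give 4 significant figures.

1.132e51 Pa

Pressure is [E]/[L]³ = [E]⁴/(ℏc)³.
1 GeV⁴ → 1/(ℏc)³ × (1 GeV in J)⁴ = 2.082e37 Pa.
Convert the energy scale: 54.4 TeV⁴ = 5.44e13 GeV⁴.
Result: 5.44e13 × 2.082e37 = 1.132e51 Pa.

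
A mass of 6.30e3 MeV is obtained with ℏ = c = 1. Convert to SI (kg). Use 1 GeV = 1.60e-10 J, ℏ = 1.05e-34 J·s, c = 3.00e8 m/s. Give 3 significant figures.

1.12e-26 kg

Mass is [E]/c²; divide by c².
1 GeV → 1/c² × (1 GeV in J) = 1.78e-27 kg.
Convert the energy scale: 6.30e3 MeV = 6.30 GeV.
Result: 6.30 × 1.78e-27 = 1.12e-26 kg.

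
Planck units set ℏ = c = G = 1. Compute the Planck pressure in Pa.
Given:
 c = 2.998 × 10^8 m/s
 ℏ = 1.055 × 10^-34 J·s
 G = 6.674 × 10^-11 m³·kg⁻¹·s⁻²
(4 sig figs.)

4.632 × 10^113 Pa

The unique combination of the constants set to 1 with dimensions of pressure is p_P = c⁷/(ℏG²).
  = 2.177 × 10^59 / 4.699 × 10^-55
  = 4.632 × 10^113 Pa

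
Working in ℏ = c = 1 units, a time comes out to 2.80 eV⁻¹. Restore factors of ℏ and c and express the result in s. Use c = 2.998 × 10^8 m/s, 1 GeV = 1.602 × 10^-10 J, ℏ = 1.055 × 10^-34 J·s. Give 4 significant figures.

1.844 × 10^-15 s

A time is [E]⁻¹ in ℏ=c=1; restore one factor of ℏ.
1 GeV⁻¹ → ℏ × (1 GeV in J)⁻¹ = 6.586 × 10^-25 s.
Convert the energy scale: 2.80 eV⁻¹ = 2.80 × 10^9 GeV⁻¹.
Result: 2.80 × 10^9 × 6.586 × 10^-25 = 1.844 × 10^-15 s.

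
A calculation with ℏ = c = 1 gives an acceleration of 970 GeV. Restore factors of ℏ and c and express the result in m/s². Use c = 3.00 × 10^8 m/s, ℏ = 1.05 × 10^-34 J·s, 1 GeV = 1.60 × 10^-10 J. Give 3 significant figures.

4.43 × 10^35 m/s²

Acceleration is [L]/[T]² = c·[E]/ℏ.
1 GeV → c/ℏ × (1 GeV in J) = 4.57 × 10^32 m/s².
Result: 970 × 4.57 × 10^32 = 4.43 × 10^35 m/s².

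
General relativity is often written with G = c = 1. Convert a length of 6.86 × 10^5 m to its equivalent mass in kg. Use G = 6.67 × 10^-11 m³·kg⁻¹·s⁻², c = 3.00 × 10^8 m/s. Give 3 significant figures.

9.26 × 10^32 kg

Length → mass via c²/G.
6.86 × 10^5 m × (c²/G) = 9.26 × 10^32 kg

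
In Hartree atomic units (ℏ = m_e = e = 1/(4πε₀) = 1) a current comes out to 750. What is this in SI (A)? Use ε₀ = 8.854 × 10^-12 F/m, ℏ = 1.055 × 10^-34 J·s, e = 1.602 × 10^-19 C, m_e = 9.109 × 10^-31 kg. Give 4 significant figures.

4.959 A

One atomic unit of electric current: I_au = e E_h/ℏ = m_e e⁵/((4πε₀)²ℏ³) = 6.612 × 10^-3 A.
750 × 6.612 × 10^-3 A = 4.959 A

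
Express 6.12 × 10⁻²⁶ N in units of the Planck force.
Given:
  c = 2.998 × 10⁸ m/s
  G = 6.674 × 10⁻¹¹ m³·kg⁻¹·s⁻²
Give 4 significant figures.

5.056 × 10⁻⁷⁰

Planck force: F_P = c⁴/G = 1.210 × 10⁴⁴ N.
6.12 × 10⁻²⁶ / 1.210 × 10⁴⁴ = 5.056 × 10⁻⁷⁰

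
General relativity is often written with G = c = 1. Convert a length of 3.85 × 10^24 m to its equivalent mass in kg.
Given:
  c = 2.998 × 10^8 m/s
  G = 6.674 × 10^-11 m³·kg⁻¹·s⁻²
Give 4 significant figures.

Length → mass via c²/G.
3.85 × 10^24 m × (c²/G) = 5.185 × 10^51 kg

5.185 × 10^51 kg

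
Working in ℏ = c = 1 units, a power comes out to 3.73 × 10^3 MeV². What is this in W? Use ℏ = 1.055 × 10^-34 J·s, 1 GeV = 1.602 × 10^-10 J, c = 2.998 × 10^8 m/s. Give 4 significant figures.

Power is [E]/[T] = [E]²/ℏ.
1 GeV² → 1/ℏ × (1 GeV in J)² = 2.433 × 10^14 W.
Convert the energy scale: 3.73 × 10^3 MeV² = 3.73 × 10^-3 GeV².
Result: 3.73 × 10^-3 × 2.433 × 10^14 = 9.074 × 10^11 W.

9.074 × 10^11 W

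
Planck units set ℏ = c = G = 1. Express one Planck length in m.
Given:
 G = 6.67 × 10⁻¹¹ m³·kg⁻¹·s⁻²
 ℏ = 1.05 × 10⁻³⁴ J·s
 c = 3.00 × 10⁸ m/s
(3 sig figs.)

1.61 × 10⁻³⁵ m

From ℏ = c = G = 1 the length scale is ℓ_P = √(ℏG/c³).
  = √(2.59 × 10⁻⁷⁰)
  = 1.61 × 10⁻³⁵ m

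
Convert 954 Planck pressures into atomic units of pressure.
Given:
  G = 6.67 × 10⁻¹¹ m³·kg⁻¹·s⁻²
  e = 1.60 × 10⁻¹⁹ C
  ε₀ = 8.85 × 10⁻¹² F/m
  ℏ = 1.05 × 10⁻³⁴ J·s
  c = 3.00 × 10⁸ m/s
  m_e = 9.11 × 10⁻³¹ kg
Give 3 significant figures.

1.48 × 10¹⁰³

Planck pressure: p_P = c⁷/(ℏG²) = 4.68 × 10¹¹³ Pa
atomic unit of pressure: P_au = E_h/a₀³ = m_e⁴e¹⁰/((4πε₀)⁵ℏ⁸) = 3.01 × 10¹³ Pa
954 × 4.68 × 10¹¹³ / 3.01 × 10¹³ = 1.48 × 10¹⁰³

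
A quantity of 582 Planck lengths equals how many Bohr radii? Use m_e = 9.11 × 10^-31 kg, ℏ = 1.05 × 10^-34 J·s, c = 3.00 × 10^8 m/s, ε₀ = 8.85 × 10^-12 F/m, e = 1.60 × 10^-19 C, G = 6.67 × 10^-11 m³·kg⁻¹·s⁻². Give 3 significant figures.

1.78 × 10^-22

Planck length: ℓ_P = √(ℏG/c³) = 1.61 × 10^-35 m
Bohr radius: a₀ = 4πε₀ℏ²/(m_e e²) = 5.26 × 10^-11 m
582 × 1.61 × 10^-35 / 5.26 × 10^-11 = 1.78 × 10^-22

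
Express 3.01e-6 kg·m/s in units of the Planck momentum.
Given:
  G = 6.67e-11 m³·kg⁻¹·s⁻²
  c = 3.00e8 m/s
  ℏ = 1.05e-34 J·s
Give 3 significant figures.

Planck momentum: p_P = √(ℏc³/G) = 6.52 kg·m/s.
3.01e-6 / 6.52 = 4.62e-7

4.62e-7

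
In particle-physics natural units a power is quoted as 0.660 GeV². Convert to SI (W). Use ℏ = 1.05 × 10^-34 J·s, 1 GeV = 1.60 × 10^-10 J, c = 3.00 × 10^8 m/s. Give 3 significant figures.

1.61 × 10^14 W

Power is [E]/[T] = [E]²/ℏ.
1 GeV² → 1/ℏ × (1 GeV in J)² = 2.44 × 10^14 W.
Result: 0.660 × 2.44 × 10^14 = 1.61 × 10^14 W.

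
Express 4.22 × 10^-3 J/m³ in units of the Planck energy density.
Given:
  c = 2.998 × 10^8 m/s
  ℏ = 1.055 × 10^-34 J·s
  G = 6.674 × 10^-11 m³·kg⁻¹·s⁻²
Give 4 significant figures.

9.110 × 10^-117

Planck energy density: u_P = c⁷/(ℏG²) = 4.632 × 10^113 J/m³.
4.22 × 10^-3 / 4.632 × 10^113 = 9.110 × 10^-117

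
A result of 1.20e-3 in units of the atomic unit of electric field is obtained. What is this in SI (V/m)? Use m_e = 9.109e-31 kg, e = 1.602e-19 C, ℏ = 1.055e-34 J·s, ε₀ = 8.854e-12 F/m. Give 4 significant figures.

6.157e8 V/m

One atomic unit of electric field: E_au = E_h/(e a₀) = m_e²e⁵/((4πε₀)³ℏ⁴) = 5.131e11 V/m.
1.20e-3 × 5.131e11 V/m = 6.157e8 V/m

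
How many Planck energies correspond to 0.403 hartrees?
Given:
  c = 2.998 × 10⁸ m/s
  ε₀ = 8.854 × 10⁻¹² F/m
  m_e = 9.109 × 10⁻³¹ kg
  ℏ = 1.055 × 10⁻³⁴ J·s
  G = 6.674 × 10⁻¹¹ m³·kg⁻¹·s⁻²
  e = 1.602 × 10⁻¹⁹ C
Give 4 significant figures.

hartree: E_h = m_e e⁴/(4πε₀ℏ)² = 4.354 × 10⁻¹⁸ J
Planck energy: E_P = √(ℏc⁵/G) = 1.957 × 10⁹ J
0.403 × 4.354 × 10⁻¹⁸ / 1.957 × 10⁹ = 8.968 × 10⁻²⁸

8.968 × 10⁻²⁸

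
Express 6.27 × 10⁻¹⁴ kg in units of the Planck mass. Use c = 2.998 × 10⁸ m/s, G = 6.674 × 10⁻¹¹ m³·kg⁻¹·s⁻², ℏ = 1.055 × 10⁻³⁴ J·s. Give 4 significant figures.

2.880 × 10⁻⁶

Planck mass: m_P = √(ℏc/G) = 2.177 × 10⁻⁸ kg.
6.27 × 10⁻¹⁴ / 2.177 × 10⁻⁸ = 2.880 × 10⁻⁶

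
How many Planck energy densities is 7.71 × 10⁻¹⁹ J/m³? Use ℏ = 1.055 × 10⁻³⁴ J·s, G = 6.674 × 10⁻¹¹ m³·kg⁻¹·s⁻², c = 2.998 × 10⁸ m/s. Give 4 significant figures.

Planck energy density: u_P = c⁷/(ℏG²) = 4.632 × 10¹¹³ J/m³.
7.71 × 10⁻¹⁹ / 4.632 × 10¹¹³ = 1.664 × 10⁻¹³²

1.664 × 10⁻¹³²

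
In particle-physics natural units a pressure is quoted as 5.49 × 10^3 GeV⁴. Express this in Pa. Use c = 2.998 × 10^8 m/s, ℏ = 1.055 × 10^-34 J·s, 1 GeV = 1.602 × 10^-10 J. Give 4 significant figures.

Pressure is [E]/[L]³ = [E]⁴/(ℏc)³.
1 GeV⁴ → 1/(ℏc)³ × (1 GeV in J)⁴ = 2.082 × 10^37 Pa.
Result: 5.49 × 10^3 × 2.082 × 10^37 = 1.143 × 10^41 Pa.

1.143 × 10^41 Pa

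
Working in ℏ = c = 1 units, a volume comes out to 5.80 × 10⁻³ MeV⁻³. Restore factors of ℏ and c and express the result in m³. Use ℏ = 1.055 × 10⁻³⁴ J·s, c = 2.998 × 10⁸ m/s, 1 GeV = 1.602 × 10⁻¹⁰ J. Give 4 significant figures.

4.464 × 10⁻⁴¹ m³

Volume is [L]³ = [E]⁻³·(ℏc)³.
1 GeV⁻³ → (ℏc)³ × (1 GeV in J)⁻³ = 7.696 × 10⁻⁴⁸ m³.
Convert the energy scale: 5.80 × 10⁻³ MeV⁻³ = 5.80 × 10⁶ GeV⁻³.
Result: 5.80 × 10⁶ × 7.696 × 10⁻⁴⁸ = 4.464 × 10⁻⁴¹ m³.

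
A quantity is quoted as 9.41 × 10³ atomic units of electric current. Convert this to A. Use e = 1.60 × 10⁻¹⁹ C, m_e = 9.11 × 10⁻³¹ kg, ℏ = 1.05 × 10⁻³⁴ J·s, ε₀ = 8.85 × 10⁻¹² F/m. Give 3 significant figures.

62.8 A

One atomic unit of electric current: I_au = e E_h/ℏ = m_e e⁵/((4πε₀)²ℏ³) = 6.67 × 10⁻³ A.
9.41 × 10³ × 6.67 × 10⁻³ A = 62.8 A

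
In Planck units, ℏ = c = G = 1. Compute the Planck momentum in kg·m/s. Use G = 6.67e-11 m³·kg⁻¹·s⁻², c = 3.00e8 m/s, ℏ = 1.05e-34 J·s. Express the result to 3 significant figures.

6.52 kg·m/s

From ℏ = c = G = 1 the momentum scale is p_P = √(ℏc³/G).
  = √(42.5)
  = 6.52 kg·m/s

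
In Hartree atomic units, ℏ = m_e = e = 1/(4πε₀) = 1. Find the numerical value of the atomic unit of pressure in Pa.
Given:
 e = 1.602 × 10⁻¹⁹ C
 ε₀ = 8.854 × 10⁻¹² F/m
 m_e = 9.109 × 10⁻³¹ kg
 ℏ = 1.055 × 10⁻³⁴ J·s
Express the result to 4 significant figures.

The unique combination of the constants set to 1 with dimensions of pressure is P_au = E_h/a₀³ = m_e⁴e¹⁰/((4πε₀)⁵ℏ⁸).
E_h = 4.354 × 10⁻¹⁸ J
a₀ = 5.297 × 10⁻¹¹ m
E_h/a₀³ = 2.929 × 10¹³ Pa

2.929 × 10¹³ Pa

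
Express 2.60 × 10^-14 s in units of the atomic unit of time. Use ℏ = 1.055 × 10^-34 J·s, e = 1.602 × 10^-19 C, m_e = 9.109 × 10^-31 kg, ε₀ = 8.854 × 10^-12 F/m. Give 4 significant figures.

atomic unit of time: τ_au = (4πε₀)²ℏ³/(m_e e⁴) = 2.423 × 10^-17 s.
2.60 × 10^-14 / 2.423 × 10^-17 = 1.073 × 10^3

1.073 × 10^3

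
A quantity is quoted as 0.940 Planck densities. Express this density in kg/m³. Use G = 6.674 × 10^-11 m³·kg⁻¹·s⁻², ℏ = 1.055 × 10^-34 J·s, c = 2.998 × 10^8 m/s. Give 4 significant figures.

One Planck density: ρ_P = c⁵/(ℏG²) = 5.154 × 10^96 kg/m³.
0.940 × 5.154 × 10^96 kg/m³ = 4.845 × 10^96 kg/m³

4.845 × 10^96 kg/m³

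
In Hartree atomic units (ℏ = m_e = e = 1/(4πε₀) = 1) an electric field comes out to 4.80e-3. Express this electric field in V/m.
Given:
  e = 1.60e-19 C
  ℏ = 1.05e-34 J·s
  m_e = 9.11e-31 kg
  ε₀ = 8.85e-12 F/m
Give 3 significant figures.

2.50e9 V/m

One atomic unit of electric field: E_au = E_h/(e a₀) = m_e²e⁵/((4πε₀)³ℏ⁴) = 5.20e11 V/m.
4.80e-3 × 5.20e11 V/m = 2.50e9 V/m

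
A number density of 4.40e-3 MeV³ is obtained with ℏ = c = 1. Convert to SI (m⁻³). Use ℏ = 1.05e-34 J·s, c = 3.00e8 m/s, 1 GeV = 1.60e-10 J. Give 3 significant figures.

Number density is [L]⁻³ = [E]³/(ℏc)³.
1 GeV³ → 1/(ℏc)³ × (1 GeV in J)³ = 1.31e47 m⁻³.
Convert the energy scale: 4.40e-3 MeV³ = 4.40e-12 GeV³.
Result: 4.40e-12 × 1.31e47 = 5.77e35 m⁻³.

5.77e35 m⁻³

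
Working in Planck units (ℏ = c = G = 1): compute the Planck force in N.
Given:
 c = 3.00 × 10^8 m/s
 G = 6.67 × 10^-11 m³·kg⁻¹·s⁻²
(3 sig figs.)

From ℏ = c = G = 1 the force scale is F_P = c⁴/G.
  = 8.10 × 10^33 / 6.67 × 10^-11
  = 1.21 × 10^44 N

1.21 × 10^44 N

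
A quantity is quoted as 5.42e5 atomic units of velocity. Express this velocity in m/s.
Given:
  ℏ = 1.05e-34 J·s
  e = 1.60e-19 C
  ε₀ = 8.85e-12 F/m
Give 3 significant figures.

One atomic unit of velocity: v_au = e²/(4πε₀ℏ) = 2.19e6 m/s.
5.42e5 × 2.19e6 m/s = 1.19e12 m/s

1.19e12 m/s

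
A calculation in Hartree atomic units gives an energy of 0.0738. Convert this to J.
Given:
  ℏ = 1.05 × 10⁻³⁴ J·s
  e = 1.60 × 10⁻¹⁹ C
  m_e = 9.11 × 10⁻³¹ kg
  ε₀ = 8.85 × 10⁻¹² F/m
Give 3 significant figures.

3.23 × 10⁻¹⁹ J

One hartree: E_h = m_e e⁴/(4πε₀ℏ)² = 4.38 × 10⁻¹⁸ J.
0.0738 × 4.38 × 10⁻¹⁸ J = 3.23 × 10⁻¹⁹ J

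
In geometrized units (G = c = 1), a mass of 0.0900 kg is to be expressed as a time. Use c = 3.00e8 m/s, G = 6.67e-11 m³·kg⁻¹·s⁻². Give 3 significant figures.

2.22e-37 s

Mass → time via G/c³.
0.0900 kg × (G/c³) = 2.22e-37 s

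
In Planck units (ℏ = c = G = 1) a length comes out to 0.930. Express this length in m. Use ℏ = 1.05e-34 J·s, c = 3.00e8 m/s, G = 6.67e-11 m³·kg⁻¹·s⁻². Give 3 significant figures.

One Planck length: ℓ_P = √(ℏG/c³) = 1.61e-35 m.
0.930 × 1.61e-35 m = 1.50e-35 m

1.50e-35 m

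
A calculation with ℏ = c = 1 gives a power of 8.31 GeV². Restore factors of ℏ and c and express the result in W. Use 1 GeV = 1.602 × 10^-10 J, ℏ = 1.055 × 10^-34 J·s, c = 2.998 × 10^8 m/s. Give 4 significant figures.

Power is [E]/[T] = [E]²/ℏ.
1 GeV² → 1/ℏ × (1 GeV in J)² = 2.433 × 10^14 W.
Result: 8.31 × 2.433 × 10^14 = 2.021 × 10^15 W.

2.021 × 10^15 W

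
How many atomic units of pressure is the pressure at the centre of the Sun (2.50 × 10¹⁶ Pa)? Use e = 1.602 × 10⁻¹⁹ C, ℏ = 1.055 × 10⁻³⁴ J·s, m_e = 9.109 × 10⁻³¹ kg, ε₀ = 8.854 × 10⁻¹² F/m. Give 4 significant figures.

atomic unit of pressure: P_au = E_h/a₀³ = m_e⁴e¹⁰/((4πε₀)⁵ℏ⁸) = 2.929 × 10¹³ Pa.
2.50 × 10¹⁶ / 2.929 × 10¹³ = 853.5

853.5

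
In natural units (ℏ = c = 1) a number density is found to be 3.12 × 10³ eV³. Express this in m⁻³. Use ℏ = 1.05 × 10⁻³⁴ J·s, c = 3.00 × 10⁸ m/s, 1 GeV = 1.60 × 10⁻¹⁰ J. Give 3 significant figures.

Number density is [L]⁻³ = [E]³/(ℏc)³.
1 GeV³ → 1/(ℏc)³ × (1 GeV in J)³ = 1.31 × 10⁴⁷ m⁻³.
Convert the energy scale: 3.12 × 10³ eV³ = 3.12 × 10⁻²⁴ GeV³.
Result: 3.12 × 10⁻²⁴ × 1.31 × 10⁴⁷ = 4.09 × 10²³ m⁻³.

4.09 × 10²³ m⁻³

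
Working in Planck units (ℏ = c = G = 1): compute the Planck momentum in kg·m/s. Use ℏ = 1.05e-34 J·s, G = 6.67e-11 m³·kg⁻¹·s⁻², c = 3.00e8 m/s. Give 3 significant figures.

6.52 kg·m/s

The unique combination of the constants set to 1 with dimensions of momentum is p_P = √(ℏc³/G).
  = √(42.5)
  = 6.52 kg·m/s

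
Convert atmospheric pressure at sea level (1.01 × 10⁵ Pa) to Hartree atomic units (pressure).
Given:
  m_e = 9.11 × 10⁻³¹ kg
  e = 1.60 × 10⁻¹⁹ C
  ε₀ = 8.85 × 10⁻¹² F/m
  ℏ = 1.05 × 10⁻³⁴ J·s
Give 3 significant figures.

atomic unit of pressure: P_au = E_h/a₀³ = m_e⁴e¹⁰/((4πε₀)⁵ℏ⁸) = 3.01 × 10¹³ Pa.
1.01 × 10⁵ / 3.01 × 10¹³ = 3.35 × 10⁻⁹

3.35 × 10⁻⁹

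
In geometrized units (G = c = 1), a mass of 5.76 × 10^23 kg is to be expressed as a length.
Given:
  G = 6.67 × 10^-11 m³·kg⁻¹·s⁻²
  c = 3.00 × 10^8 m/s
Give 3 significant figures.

4.27 × 10^-4 m

In G = c = 1 units mass has dimensions of length; the conversion factor is G/c².
5.76 × 10^23 kg × (G/c²) = 4.27 × 10^-4 m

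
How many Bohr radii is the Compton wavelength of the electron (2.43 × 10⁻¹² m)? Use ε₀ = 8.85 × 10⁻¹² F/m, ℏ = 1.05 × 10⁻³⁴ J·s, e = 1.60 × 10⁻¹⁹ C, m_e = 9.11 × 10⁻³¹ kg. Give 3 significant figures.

Bohr radius: a₀ = 4πε₀ℏ²/(m_e e²) = 5.26 × 10⁻¹¹ m.
2.43 × 10⁻¹² / 5.26 × 10⁻¹¹ = 0.0462

0.0462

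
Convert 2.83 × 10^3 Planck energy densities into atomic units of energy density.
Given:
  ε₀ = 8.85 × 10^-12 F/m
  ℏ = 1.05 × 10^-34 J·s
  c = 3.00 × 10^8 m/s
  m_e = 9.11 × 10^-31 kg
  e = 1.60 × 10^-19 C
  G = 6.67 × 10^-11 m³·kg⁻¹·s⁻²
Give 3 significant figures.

4.40 × 10^103

Planck energy density: u_P = c⁷/(ℏG²) = 4.68 × 10^113 J/m³
atomic unit of energy density: u_au = E_h/a₀³ = m_e⁴e¹⁰/((4πε₀)⁵ℏ⁸) = 3.01 × 10^13 J/m³
2.83 × 10^3 × 4.68 × 10^113 / 3.01 × 10^13 = 4.40 × 10^103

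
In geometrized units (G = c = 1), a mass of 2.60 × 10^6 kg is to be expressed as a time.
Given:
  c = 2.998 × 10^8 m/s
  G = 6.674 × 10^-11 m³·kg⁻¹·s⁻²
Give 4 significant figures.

6.440 × 10^-30 s

Mass → time via G/c³.
2.60 × 10^6 kg × (G/c³) = 6.440 × 10^-30 s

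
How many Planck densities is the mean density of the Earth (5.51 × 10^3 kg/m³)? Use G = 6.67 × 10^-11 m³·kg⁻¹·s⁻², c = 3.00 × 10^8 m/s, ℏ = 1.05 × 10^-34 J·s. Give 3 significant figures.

Planck density: ρ_P = c⁵/(ℏG²) = 5.20 × 10^96 kg/m³.
5.51 × 10^3 / 5.20 × 10^96 = 1.06 × 10^-93

1.06 × 10^-93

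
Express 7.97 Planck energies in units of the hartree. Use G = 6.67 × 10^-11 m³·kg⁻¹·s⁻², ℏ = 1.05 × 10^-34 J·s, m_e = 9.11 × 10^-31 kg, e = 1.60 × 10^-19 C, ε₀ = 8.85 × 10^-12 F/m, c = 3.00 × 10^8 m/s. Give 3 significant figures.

3.56 × 10^27

Planck energy: E_P = √(ℏc⁵/G) = 1.96 × 10^9 J
hartree: E_h = m_e e⁴/(4πε₀ℏ)² = 4.38 × 10^-18 J
7.97 × 1.96 × 10^9 / 4.38 × 10^-18 = 3.56 × 10^27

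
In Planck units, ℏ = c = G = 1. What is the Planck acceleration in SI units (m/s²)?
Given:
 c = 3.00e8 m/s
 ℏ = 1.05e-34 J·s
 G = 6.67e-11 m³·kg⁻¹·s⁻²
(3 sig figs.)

From ℏ = c = G = 1 the acceleration scale is a_P = √(c⁷/(ℏG)).
  = √(3.12e103)
  = 5.59e51 m/s²

5.59e51 m/s²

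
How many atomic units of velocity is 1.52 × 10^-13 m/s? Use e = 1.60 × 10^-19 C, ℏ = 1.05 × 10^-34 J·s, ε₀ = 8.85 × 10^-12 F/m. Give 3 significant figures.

6.93 × 10^-20

atomic unit of velocity: v_au = e²/(4πε₀ℏ) = 2.19 × 10^6 m/s.
1.52 × 10^-13 / 2.19 × 10^6 = 6.93 × 10^-20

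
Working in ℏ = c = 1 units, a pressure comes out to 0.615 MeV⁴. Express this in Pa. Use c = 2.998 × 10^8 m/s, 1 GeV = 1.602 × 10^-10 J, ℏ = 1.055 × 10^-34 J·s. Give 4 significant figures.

Pressure is [E]/[L]³ = [E]⁴/(ℏc)³.
1 GeV⁴ → 1/(ℏc)³ × (1 GeV in J)⁴ = 2.082 × 10^37 Pa.
Convert the energy scale: 0.615 MeV⁴ = 6.15 × 10^-13 GeV⁴.
Result: 6.15 × 10^-13 × 2.082 × 10^37 = 1.280 × 10^25 Pa.

1.280 × 10^25 Pa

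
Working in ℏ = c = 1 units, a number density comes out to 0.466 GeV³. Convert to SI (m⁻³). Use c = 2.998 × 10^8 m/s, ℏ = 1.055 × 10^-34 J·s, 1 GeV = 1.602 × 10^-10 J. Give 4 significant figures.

Number density is [L]⁻³ = [E]³/(ℏc)³.
1 GeV³ → 1/(ℏc)³ × (1 GeV in J)³ = 1.299 × 10^47 m⁻³.
Result: 0.466 × 1.299 × 10^47 = 6.055 × 10^46 m⁻³.

6.055 × 10^46 m⁻³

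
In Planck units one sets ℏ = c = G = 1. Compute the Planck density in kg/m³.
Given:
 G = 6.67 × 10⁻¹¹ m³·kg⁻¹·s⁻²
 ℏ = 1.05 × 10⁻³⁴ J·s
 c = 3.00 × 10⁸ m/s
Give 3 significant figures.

ρ_P = c⁵/(ℏG²)
  = 2.43 × 10⁴² / 4.67 × 10⁻⁵⁵
  = 5.20 × 10⁹⁶ kg/m³

5.20 × 10⁹⁶ kg/m³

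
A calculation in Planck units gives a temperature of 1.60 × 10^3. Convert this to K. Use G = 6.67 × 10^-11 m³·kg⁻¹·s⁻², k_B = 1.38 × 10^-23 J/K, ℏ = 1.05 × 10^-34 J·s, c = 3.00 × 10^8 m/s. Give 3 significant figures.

2.27 × 10^35 K

One Planck temperature: T_P = √(ℏc⁵/G) / k_B = 1.42 × 10^32 K.
1.60 × 10^3 × 1.42 × 10^32 K = 2.27 × 10^35 K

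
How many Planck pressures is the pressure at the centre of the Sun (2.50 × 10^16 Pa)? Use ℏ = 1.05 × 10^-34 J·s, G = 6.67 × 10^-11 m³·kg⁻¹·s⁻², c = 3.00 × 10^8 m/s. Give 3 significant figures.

5.34 × 10^-98

Planck pressure: p_P = c⁷/(ℏG²) = 4.68 × 10^113 Pa.
2.50 × 10^16 / 4.68 × 10^113 = 5.34 × 10^-98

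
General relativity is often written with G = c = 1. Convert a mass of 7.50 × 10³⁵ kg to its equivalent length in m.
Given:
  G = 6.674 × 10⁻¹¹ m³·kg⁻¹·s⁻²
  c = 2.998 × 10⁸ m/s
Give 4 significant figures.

In G = c = 1 units mass has dimensions of length; the conversion factor is G/c².
7.50 × 10³⁵ kg × (G/c²) = 5.569 × 10⁸ m

5.569 × 10⁸ m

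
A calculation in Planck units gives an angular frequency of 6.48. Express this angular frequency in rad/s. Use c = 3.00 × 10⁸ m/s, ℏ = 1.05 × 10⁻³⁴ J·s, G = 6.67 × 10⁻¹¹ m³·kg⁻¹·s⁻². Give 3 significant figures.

1.21 × 10⁴⁴ rad/s

One Planck angular frequency: ω_P = √(c⁵/(ℏG)) = 1.86 × 10⁴³ rad/s.
6.48 × 1.86 × 10⁴³ rad/s = 1.21 × 10⁴⁴ rad/s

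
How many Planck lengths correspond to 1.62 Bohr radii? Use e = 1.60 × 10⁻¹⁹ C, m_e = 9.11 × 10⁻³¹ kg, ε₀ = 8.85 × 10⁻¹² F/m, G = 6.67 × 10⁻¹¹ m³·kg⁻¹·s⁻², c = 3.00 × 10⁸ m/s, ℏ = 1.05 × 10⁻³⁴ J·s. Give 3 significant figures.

5.29 × 10²⁴

Bohr radius: a₀ = 4πε₀ℏ²/(m_e e²) = 5.26 × 10⁻¹¹ m
Planck length: ℓ_P = √(ℏG/c³) = 1.61 × 10⁻³⁵ m
1.62 × 5.26 × 10⁻¹¹ / 1.61 × 10⁻³⁵ = 5.29 × 10²⁴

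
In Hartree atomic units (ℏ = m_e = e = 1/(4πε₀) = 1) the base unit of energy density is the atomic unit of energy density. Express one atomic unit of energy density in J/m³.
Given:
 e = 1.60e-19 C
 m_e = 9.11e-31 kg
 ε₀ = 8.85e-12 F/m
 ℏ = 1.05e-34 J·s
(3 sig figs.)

u_au = E_h/a₀³ = m_e⁴e¹⁰/((4πε₀)⁵ℏ⁸)
E_h = 4.38e-18 J
a₀ = 5.26e-11 m
E_h/a₀³ = 3.01e13 J/m³

3.01e13 J/m³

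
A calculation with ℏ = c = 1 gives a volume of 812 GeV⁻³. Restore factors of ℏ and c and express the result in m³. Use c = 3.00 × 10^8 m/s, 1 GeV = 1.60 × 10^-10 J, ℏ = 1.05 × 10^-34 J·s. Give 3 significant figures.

6.20 × 10^-45 m³

Volume is [L]³ = [E]⁻³·(ℏc)³.
1 GeV⁻³ → (ℏc)³ × (1 GeV in J)⁻³ = 7.63 × 10^-48 m³.
Result: 812 × 7.63 × 10^-48 = 6.20 × 10^-45 m³.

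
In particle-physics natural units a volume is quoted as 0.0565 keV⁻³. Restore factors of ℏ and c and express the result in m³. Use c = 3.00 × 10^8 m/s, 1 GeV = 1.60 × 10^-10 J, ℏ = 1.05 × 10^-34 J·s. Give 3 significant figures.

4.31 × 10^-31 m³

Volume is [L]³ = [E]⁻³·(ℏc)³.
1 GeV⁻³ → (ℏc)³ × (1 GeV in J)⁻³ = 7.63 × 10^-48 m³.
Convert the energy scale: 0.0565 keV⁻³ = 5.65 × 10^16 GeV⁻³.
Result: 5.65 × 10^16 × 7.63 × 10^-48 = 4.31 × 10^-31 m³.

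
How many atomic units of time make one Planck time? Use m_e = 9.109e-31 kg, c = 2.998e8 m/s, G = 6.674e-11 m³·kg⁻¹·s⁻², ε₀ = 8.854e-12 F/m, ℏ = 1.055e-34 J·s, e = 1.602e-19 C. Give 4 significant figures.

2.225e-27

Planck time: t_P = √(ℏG/c⁵) = 5.392e-44 s
atomic unit of time: τ_au = (4πε₀)²ℏ³/(m_e e⁴) = 2.423e-17 s
ratio = 5.392e-44 / 2.423e-17 = 2.225e-27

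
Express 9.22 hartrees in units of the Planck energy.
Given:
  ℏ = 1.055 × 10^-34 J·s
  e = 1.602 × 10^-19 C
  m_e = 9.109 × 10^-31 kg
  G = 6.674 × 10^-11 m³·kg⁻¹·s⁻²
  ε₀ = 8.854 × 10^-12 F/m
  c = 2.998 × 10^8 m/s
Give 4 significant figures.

hartree: E_h = m_e e⁴/(4πε₀ℏ)² = 4.354 × 10^-18 J
Planck energy: E_P = √(ℏc⁵/G) = 1.957 × 10^9 J
9.22 × 4.354 × 10^-18 / 1.957 × 10^9 = 2.052 × 10^-26

2.052 × 10^-26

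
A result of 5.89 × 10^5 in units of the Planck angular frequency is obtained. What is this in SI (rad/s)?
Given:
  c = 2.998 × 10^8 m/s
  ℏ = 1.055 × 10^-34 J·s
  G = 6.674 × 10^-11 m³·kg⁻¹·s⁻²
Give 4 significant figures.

One Planck angular frequency: ω_P = √(c⁵/(ℏG)) = 1.855 × 10^43 rad/s.
5.89 × 10^5 × 1.855 × 10^43 rad/s = 1.092 × 10^49 rad/s

1.092 × 10^49 rad/s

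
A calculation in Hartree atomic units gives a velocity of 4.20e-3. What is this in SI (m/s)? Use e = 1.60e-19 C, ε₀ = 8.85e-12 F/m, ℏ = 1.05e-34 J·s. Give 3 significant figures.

One atomic unit of velocity: v_au = e²/(4πε₀ℏ) = 2.19e6 m/s.
4.20e-3 × 2.19e6 m/s = 9.21e3 m/s

9.21e3 m/s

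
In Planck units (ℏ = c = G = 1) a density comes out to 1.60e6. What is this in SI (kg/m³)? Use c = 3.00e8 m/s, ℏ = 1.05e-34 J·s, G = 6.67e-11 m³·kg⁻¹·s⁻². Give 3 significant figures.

One Planck density: ρ_P = c⁵/(ℏG²) = 5.20e96 kg/m³.
1.60e6 × 5.20e96 kg/m³ = 8.32e102 kg/m³

8.32e102 kg/m³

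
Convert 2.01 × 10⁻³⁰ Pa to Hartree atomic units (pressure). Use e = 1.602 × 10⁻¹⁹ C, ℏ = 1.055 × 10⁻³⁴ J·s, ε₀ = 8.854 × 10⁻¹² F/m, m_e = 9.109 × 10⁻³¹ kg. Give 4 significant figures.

6.862 × 10⁻⁴⁴

atomic unit of pressure: P_au = E_h/a₀³ = m_e⁴e¹⁰/((4πε₀)⁵ℏ⁸) = 2.929 × 10¹³ Pa.
2.01 × 10⁻³⁰ / 2.929 × 10¹³ = 6.862 × 10⁻⁴⁴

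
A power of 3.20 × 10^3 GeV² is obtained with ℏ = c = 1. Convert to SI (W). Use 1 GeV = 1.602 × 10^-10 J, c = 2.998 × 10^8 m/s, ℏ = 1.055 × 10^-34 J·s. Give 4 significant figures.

7.784 × 10^17 W

Power is [E]/[T] = [E]²/ℏ.
1 GeV² → 1/ℏ × (1 GeV in J)² = 2.433 × 10^14 W.
Result: 3.20 × 10^3 × 2.433 × 10^14 = 7.784 × 10^17 W.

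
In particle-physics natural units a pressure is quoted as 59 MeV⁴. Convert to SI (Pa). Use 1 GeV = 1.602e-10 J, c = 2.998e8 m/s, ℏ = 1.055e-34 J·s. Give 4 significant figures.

Pressure is [E]/[L]³ = [E]⁴/(ℏc)³.
1 GeV⁴ → 1/(ℏc)³ × (1 GeV in J)⁴ = 2.082e37 Pa.
Convert the energy scale: 59 MeV⁴ = 5.90e-11 GeV⁴.
Result: 5.90e-11 × 2.082e37 = 1.228e27 Pa.

1.228e27 Pa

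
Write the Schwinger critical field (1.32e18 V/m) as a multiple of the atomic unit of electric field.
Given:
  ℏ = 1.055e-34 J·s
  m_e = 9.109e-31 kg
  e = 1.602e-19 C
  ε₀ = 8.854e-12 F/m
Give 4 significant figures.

2.573e6

atomic unit of electric field: E_au = E_h/(e a₀) = m_e²e⁵/((4πε₀)³ℏ⁴) = 5.131e11 V/m.
1.32e18 / 5.131e11 = 2.573e6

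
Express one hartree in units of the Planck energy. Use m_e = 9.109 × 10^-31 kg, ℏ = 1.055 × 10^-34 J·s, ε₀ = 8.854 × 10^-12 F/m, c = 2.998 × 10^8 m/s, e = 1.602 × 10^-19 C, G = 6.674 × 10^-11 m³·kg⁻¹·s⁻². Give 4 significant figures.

2.225 × 10^-27

hartree: E_h = m_e e⁴/(4πε₀ℏ)² = 4.354 × 10^-18 J
Planck energy: E_P = √(ℏc⁵/G) = 1.957 × 10^9 J
ratio = 4.354 × 10^-18 / 1.957 × 10^9 = 2.225 × 10^-27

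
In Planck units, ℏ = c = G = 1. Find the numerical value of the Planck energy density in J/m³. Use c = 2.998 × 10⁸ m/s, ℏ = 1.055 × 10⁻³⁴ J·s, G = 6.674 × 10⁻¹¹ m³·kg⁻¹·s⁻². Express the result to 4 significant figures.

Dimensional analysis gives u_P = c⁷/(ℏG²).
  = 2.177 × 10⁵⁹ / 4.699 × 10⁻⁵⁵
  = 4.632 × 10¹¹³ J/m³

4.632 × 10¹¹³ J/m³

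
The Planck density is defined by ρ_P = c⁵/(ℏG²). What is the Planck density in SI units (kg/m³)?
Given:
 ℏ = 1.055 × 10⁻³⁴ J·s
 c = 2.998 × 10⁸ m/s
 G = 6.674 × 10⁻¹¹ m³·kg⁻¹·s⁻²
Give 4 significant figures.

5.154 × 10⁹⁶ kg/m³

ρ_P = c⁵/(ℏG²)
  = 2.422 × 10⁴² / 4.699 × 10⁻⁵⁵
  = 5.154 × 10⁹⁶ kg/m³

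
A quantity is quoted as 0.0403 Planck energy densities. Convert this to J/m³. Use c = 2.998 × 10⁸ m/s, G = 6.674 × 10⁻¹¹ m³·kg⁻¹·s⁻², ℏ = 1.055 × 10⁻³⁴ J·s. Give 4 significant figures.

1.867 × 10¹¹² J/m³

One Planck energy density: u_P = c⁷/(ℏG²) = 4.632 × 10¹¹³ J/m³.
0.0403 × 4.632 × 10¹¹³ J/m³ = 1.867 × 10¹¹² J/m³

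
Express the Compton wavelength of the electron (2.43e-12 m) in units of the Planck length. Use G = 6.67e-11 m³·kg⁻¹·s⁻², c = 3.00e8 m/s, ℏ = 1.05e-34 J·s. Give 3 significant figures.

1.51e23

Planck length: ℓ_P = √(ℏG/c³) = 1.61e-35 m.
2.43e-12 / 1.61e-35 = 1.51e23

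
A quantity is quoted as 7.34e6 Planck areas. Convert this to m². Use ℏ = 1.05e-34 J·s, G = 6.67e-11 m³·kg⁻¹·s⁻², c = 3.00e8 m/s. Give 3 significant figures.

One Planck area: A_P = ℏG/c³ = 2.59e-70 m².
7.34e6 × 2.59e-70 m² = 1.90e-63 m²

1.90e-63 m²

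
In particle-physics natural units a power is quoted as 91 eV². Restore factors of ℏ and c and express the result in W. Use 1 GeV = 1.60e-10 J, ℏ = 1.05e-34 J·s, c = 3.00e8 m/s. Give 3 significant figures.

0.0222 W

Power is [E]/[T] = [E]²/ℏ.
1 GeV² → 1/ℏ × (1 GeV in J)² = 2.44e14 W.
Convert the energy scale: 91 eV² = 9.10e-17 GeV².
Result: 9.10e-17 × 2.44e14 = 0.0222 W.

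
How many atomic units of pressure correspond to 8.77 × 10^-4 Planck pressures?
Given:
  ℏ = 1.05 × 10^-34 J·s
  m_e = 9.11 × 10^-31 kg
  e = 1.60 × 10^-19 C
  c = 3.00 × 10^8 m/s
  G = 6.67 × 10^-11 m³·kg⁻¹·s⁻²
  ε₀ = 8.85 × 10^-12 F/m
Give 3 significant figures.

1.36 × 10^97

Planck pressure: p_P = c⁷/(ℏG²) = 4.68 × 10^113 Pa
atomic unit of pressure: P_au = E_h/a₀³ = m_e⁴e¹⁰/((4πε₀)⁵ℏ⁸) = 3.01 × 10^13 Pa
8.77 × 10^-4 × 4.68 × 10^113 / 3.01 × 10^13 = 1.36 × 10^97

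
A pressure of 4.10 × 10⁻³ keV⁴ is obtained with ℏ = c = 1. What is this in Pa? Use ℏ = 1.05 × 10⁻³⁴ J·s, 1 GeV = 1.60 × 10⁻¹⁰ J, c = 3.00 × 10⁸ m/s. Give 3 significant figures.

8.60 × 10¹⁰ Pa

Pressure is [E]/[L]³ = [E]⁴/(ℏc)³.
1 GeV⁴ → 1/(ℏc)³ × (1 GeV in J)⁴ = 2.10 × 10³⁷ Pa.
Convert the energy scale: 4.10 × 10⁻³ keV⁴ = 4.10 × 10⁻²⁷ GeV⁴.
Result: 4.10 × 10⁻²⁷ × 2.10 × 10³⁷ = 8.60 × 10¹⁰ Pa.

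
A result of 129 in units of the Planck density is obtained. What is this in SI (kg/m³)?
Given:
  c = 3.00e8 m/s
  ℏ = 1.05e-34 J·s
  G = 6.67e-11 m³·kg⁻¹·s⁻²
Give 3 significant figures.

6.71e98 kg/m³

One Planck density: ρ_P = c⁵/(ℏG²) = 5.20e96 kg/m³.
129 × 5.20e96 kg/m³ = 6.71e98 kg/m³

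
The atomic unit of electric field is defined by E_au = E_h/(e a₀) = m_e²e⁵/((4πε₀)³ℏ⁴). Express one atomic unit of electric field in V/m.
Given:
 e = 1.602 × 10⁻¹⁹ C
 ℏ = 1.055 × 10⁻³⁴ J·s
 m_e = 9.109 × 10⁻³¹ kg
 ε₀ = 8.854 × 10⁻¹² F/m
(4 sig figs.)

5.131 × 10¹¹ V/m

E_au = E_h/(e a₀) = m_e²e⁵/((4πε₀)³ℏ⁴)
E_h = 4.354 × 10⁻¹⁸ J
a₀ = 5.297 × 10⁻¹¹ m
E_h/(e·a₀) = 5.131 × 10¹¹ V/m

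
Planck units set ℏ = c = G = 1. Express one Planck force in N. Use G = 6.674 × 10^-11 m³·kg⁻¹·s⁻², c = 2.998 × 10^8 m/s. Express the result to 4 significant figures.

From ℏ = c = G = 1 the force scale is F_P = c⁴/G.
  = 8.078 × 10^33 / 6.674 × 10^-11
  = 1.210 × 10^44 N

1.210 × 10^44 N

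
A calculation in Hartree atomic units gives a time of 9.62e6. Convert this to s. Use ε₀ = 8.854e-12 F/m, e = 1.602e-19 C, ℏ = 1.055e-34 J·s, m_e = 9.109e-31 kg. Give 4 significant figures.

One atomic unit of time: τ_au = (4πε₀)²ℏ³/(m_e e⁴) = 2.423e-17 s.
9.62e6 × 2.423e-17 s = 2.331e-10 s

2.331e-10 s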